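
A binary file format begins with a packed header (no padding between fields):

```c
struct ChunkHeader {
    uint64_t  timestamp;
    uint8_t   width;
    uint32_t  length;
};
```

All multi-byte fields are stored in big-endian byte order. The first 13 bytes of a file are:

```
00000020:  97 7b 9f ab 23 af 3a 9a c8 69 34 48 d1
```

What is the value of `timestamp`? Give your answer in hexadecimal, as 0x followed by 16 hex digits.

0x977B9FAB23AF3A9A

`timestamp` is the first field, at byte offset 0, occupying 8 bytes.
Bytes at offsets 0..7: 97 7B 9F AB 23 AF 3A 9A.
Big-endian: lowest address holds the most-significant byte.
The bytes are already most-significant first: 0x977B9FAB23AF3A9A.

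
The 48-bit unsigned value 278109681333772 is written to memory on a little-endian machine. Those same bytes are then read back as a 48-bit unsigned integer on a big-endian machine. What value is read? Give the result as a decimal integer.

278109681333772 in 48-bit hexadecimal is 0xFCF074C3B60C.
Stored little-endian, the bytes at ascending addresses are 0C B6 C3 74 F0 FC.
Read back as big-endian, the last byte is least significant, giving 0x0CB6C374F0FC.
0x0CB6C374F0FC = 13979102802172.

13979102802172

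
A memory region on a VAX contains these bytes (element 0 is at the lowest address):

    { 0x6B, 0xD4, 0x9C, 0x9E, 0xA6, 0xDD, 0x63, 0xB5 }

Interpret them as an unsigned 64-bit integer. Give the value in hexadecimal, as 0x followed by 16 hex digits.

In little-endian order the low byte comes first in memory.
Reassemble most-significant byte first: B5 63 DD A6 9E 9C D4 6B → 0xB563DDA69E9CD46B.

0xB563DDA69E9CD46B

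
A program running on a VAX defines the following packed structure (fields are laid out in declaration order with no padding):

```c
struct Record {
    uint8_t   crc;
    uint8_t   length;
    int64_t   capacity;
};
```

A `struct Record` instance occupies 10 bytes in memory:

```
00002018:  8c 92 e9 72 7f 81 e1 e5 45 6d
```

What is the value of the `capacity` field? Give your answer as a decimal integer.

7873952280230195945

`capacity` follows `crc` (1 B), `length` (1 B), so it starts at offset 1 + 1 = 2 and occupies 8 bytes.
Bytes at offsets 2..9: E9 72 7F 81 E1 E5 45 6D.
Little-endian stores the least-significant byte at the lowest address.
Reassemble most-significant byte first: 6D 45 E5 E1 81 7F 72 E9 → 0x6D45E5E1817F72E9.
0x6D45E5E1817F72E9 = 7873952280230195945.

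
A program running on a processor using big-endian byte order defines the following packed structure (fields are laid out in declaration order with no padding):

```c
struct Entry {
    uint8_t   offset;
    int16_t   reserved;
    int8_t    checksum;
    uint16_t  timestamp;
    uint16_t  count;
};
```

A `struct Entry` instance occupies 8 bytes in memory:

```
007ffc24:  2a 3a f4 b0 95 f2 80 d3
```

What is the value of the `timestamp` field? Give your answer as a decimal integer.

`timestamp` follows `offset` (1 B), `reserved` (2 B), `checksum` (1 B), so it starts at offset 1 + 2 + 1 = 4 and occupies 2 bytes.
Bytes at offsets 4..5: 95 F2.
In big-endian order the high byte comes first in memory.
The bytes are already most-significant first: 0x95F2.
0x95F2 = 38386.

38386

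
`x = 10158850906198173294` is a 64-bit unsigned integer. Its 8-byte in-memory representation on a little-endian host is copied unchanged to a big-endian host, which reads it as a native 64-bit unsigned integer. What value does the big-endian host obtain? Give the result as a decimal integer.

10158850906198173294 in 64-bit hexadecimal is 0x8CFB7D134618E66E.
Stored little-endian, the bytes at ascending addresses are 6E E6 18 46 13 7D FB 8C.
Read back as big-endian, the last byte is least significant, giving 0x6EE61846137DFB8C.
0x6EE61846137DFB8C = 7991101278069324684.

7991101278069324684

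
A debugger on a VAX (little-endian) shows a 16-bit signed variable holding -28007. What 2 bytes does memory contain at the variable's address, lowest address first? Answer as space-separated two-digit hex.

Two's complement of -28007 in 16 bits: 28007 = 0x6D67; invert → 0x9298; add 1 → 0x9299.
Split into bytes (most-significant first): 92 99.
Little-endian: lowest address holds the least-significant byte.
So at ascending addresses the bytes are 99 92.

99 92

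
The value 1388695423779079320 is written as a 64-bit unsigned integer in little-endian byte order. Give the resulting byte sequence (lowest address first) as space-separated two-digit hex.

1388695423779079320 in hexadecimal, padded to 64 bits, is 0x1345A3215B900498.
Split into bytes (most-significant first): 13 45 A3 21 5B 90 04 98.
Little-endian stores the least-significant byte at the lowest address.
So at ascending addresses the bytes are 98 04 90 5B 21 A3 45 13.

98 04 90 5B 21 A3 45 13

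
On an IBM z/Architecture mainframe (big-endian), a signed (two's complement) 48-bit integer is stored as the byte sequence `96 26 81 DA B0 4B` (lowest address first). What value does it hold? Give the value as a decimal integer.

-116382845194165

Big-endian stores the most-significant byte at the lowest address.
The bytes are already most-significant first: 0x962681DAB04B.
Top bit is set, so as a signed 48-bit value this is 0x962681DAB04B − 2^48 = -116382845194165.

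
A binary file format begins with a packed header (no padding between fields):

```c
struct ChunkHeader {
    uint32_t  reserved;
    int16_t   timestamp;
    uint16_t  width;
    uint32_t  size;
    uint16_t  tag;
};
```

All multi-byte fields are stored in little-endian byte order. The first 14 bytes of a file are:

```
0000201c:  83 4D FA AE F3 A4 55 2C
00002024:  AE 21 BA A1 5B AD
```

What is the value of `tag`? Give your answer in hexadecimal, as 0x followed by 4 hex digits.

`tag` follows `reserved` (4 B), `timestamp` (2 B), `width` (2 B), `size` (4 B), so it starts at offset 4 + 2 + 2 + 4 = 12 and occupies 2 bytes.
Bytes at offsets 12..13: 5B AD.
Little-endian: lowest address holds the least-significant byte.
Reassemble most-significant byte first: AD 5B → 0xAD5B.

0xAD5B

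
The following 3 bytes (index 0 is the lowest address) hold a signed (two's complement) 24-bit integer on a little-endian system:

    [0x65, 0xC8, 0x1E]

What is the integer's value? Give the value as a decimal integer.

2017381

Little-endian: lowest address holds the least-significant byte.
Reassemble most-significant byte first: 1E C8 65 → 0x1EC865.
0x1EC865 = 2017381.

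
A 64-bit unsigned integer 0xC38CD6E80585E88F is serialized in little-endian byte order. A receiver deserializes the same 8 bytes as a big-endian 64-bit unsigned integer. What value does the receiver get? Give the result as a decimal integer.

10369684402448272579

Stored little-endian, the bytes at ascending addresses are 8F E8 85 05 E8 D6 8C C3.
Read back as big-endian, the last byte is least significant, giving 0x8FE88505E8D68CC3.
0x8FE88505E8D68CC3 = 10369684402448272579.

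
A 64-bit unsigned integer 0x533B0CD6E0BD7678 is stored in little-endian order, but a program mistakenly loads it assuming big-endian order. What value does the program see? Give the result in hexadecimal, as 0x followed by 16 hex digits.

Stored little-endian, the bytes at ascending addresses are 78 76 BD E0 D6 0C 3B 53.
Read back as big-endian, the last byte is least significant, giving 0x7876BDE0D60C3B53.

0x7876BDE0D60C3B53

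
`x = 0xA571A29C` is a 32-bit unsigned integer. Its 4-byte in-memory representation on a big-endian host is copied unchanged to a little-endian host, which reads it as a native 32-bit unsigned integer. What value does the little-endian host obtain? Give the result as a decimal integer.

2627891621

Stored big-endian, the bytes at ascending addresses are A5 71 A2 9C.
Read back as little-endian, the first byte is least significant, giving 0x9CA271A5.
0x9CA271A5 = 2627891621.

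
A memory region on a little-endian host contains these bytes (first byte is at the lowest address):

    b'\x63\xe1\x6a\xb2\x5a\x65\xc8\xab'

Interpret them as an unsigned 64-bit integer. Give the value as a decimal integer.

12378255016042619235

Little-endian: lowest address holds the least-significant byte.
Reassemble most-significant byte first: AB C8 65 5A B2 6A E1 63 → 0xABC8655AB26AE163.
0xABC8655AB26AE163 = 12378255016042619235.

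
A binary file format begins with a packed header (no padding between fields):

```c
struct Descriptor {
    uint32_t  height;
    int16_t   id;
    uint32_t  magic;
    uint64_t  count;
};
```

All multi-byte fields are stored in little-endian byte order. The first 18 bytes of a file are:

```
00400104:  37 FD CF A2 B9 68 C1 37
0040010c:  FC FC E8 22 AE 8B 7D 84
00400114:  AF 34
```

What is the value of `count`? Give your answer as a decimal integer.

3796398685645841128

`count` follows `height` (4 B), `id` (2 B), `magic` (4 B), so it starts at offset 4 + 2 + 4 = 10 and occupies 8 bytes.
Bytes at offsets 10..17: E8 22 AE 8B 7D 84 AF 34.
Little-endian: lowest address holds the least-significant byte.
Reassemble most-significant byte first: 34 AF 84 7D 8B AE 22 E8 → 0x34AF847D8BAE22E8.
0x34AF847D8BAE22E8 = 3796398685645841128.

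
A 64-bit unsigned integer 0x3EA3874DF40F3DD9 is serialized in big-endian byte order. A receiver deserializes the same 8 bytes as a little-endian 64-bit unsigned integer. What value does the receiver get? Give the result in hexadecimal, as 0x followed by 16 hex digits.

0xD93D0FF44D87A33E

Stored big-endian, the bytes at ascending addresses are 3E A3 87 4D F4 0F 3D D9.
Read back as little-endian, the first byte is least significant, giving 0xD93D0FF44D87A33E.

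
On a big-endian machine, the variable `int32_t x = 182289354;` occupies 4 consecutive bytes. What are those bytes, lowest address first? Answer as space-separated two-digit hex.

0A DD 83 CA

182289354 in hexadecimal, padded to 32 bits, is 0x0ADD83CA.
Split into bytes (most-significant first): 0A DD 83 CA.
Big-endian: lowest address holds the most-significant byte.
So the memory order matches the most-significant-first order: 0A DD 83 CA.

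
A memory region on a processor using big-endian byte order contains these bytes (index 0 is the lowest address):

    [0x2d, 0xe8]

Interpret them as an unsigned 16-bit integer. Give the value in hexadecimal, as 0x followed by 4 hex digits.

0x2DE8

In big-endian order the high byte comes first in memory.
The bytes are already most-significant first: 0x2DE8.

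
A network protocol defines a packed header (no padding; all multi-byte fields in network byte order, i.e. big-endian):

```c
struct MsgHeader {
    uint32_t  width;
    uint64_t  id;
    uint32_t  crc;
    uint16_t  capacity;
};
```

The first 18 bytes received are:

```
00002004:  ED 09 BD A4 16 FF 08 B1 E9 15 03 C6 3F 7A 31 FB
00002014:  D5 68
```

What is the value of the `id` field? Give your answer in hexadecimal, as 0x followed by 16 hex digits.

`id` follows `width` (4 bytes), so it starts at byte offset 4 and occupies 8 bytes.
Bytes at offsets 4..11: 16 FF 08 B1 E9 15 03 C6.
Big-endian: lowest address holds the most-significant byte.
The bytes are already most-significant first: 0x16FF08B1E91503C6.

0x16FF08B1E91503C6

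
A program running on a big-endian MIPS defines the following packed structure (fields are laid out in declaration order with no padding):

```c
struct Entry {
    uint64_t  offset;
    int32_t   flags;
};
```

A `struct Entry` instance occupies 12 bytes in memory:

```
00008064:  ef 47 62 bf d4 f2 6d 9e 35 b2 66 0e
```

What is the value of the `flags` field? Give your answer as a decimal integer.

`flags` follows `offset` (8 bytes), so it starts at byte offset 8 and occupies 4 bytes.
Bytes at offsets 8..11: 35 B2 66 0E.
Big-endian stores the most-significant byte at the lowest address.
The bytes are already most-significant first: 0x35B2660E.
0x35B2660E = 900883982.

900883982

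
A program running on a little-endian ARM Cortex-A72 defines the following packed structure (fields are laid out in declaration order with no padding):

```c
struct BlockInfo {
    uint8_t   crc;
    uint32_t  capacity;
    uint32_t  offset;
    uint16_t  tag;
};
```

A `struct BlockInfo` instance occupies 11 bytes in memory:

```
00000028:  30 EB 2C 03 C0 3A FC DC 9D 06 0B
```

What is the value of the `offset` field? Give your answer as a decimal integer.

`offset` follows `crc` (1 B), `capacity` (4 B), so it starts at offset 1 + 4 = 5 and occupies 4 bytes.
Bytes at offsets 5..8: 3A FC DC 9D.
Little-endian stores the least-significant byte at the lowest address.
Reassemble most-significant byte first: 9D DC FC 3A → 0x9DDCFC3A.
0x9DDCFC3A = 2648505402.

2648505402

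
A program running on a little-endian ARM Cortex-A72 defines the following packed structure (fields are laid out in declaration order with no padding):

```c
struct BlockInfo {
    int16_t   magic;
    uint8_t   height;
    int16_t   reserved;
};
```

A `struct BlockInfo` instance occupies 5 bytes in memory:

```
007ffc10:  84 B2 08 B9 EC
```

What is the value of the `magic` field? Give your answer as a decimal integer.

`magic` is the first field, at byte offset 0, occupying 2 bytes.
Bytes at offsets 0..1: 84 B2.
Little-endian stores the least-significant byte at the lowest address.
Reassemble most-significant byte first: B2 84 → 0xB284.
Top bit is set, so as a signed 16-bit value this is 0xB284 − 2^16 = -19836.

-19836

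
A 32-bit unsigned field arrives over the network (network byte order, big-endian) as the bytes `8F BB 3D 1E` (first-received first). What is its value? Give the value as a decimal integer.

2411412766

Big-endian: lowest address holds the most-significant byte.
The bytes are already most-significant first: 0x8FBB3D1E.
0x8FBB3D1E = 2411412766.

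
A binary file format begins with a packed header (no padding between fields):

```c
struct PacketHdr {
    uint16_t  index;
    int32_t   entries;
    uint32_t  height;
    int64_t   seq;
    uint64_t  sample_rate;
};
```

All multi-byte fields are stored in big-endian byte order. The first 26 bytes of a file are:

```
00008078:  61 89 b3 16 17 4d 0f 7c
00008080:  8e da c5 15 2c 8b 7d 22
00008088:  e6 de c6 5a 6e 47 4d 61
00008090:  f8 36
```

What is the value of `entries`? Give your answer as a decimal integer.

`entries` follows `index` (2 bytes), so it starts at byte offset 2 and occupies 4 bytes.
Bytes at offsets 2..5: B3 16 17 4D.
Big-endian: lowest address holds the most-significant byte.
The bytes are already most-significant first: 0xB316174D.
Top bit is set, so as a signed 32-bit value this is 0xB316174D − 2^32 = -1290397875.

-1290397875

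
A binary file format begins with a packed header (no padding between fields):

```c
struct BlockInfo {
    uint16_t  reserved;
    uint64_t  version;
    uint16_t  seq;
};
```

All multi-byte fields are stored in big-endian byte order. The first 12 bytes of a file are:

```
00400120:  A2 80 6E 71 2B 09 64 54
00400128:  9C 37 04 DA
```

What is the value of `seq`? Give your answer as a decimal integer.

1242

`seq` follows `reserved` (2 B), `version` (8 B), so it starts at offset 2 + 8 = 10 and occupies 2 bytes.
Bytes at offsets 10..11: 04 DA.
Big-endian stores the most-significant byte at the lowest address.
The bytes are already most-significant first: 0x04DA.
0x04DA = 1242.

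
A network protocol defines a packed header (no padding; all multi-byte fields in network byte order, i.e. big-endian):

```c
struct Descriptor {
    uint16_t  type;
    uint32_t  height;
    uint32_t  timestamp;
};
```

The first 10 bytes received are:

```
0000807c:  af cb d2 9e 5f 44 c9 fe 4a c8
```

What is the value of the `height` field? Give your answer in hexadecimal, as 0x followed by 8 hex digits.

0xD29E5F44

`height` follows `type` (2 bytes), so it starts at byte offset 2 and occupies 4 bytes.
Bytes at offsets 2..5: D2 9E 5F 44.
Big-endian: lowest address holds the most-significant byte.
The bytes are already most-significant first: 0xD29E5F44.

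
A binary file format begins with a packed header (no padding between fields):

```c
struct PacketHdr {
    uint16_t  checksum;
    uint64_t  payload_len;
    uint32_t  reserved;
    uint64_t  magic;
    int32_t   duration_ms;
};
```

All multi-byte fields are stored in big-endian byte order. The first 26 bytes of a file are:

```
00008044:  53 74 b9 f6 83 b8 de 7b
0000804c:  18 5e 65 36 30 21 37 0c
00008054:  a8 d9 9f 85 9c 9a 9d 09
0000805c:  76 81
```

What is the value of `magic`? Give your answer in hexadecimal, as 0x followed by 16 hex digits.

0x370CA8D99F859C9A

`magic` follows `checksum` (2 B), `payload_len` (8 B), `reserved` (4 B), so it starts at offset 2 + 8 + 4 = 14 and occupies 8 bytes.
Bytes at offsets 14..21: 37 0C A8 D9 9F 85 9C 9A.
In big-endian order the high byte comes first in memory.
The bytes are already most-significant first: 0x370CA8D99F859C9A.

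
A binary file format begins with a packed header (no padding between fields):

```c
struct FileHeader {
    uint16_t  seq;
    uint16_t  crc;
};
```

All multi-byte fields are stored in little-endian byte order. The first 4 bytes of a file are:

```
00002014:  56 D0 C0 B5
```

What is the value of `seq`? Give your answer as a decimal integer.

`seq` is the first field, at byte offset 0, occupying 2 bytes.
Bytes at offsets 0..1: 56 D0.
Little-endian: lowest address holds the least-significant byte.
Reassemble most-significant byte first: D0 56 → 0xD056.
0xD056 = 53334.

53334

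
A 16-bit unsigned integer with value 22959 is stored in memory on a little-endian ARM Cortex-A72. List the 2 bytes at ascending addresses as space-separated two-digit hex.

22959 in hexadecimal, padded to 16 bits, is 0x59AF.
Split into bytes (most-significant first): 59 AF.
Little-endian stores the least-significant byte at the lowest address.
So at ascending addresses the bytes are AF 59.

AF 59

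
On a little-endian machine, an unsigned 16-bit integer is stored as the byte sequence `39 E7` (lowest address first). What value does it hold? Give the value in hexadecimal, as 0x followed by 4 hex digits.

0xE739

Little-endian stores the least-significant byte at the lowest address.
Reassemble most-significant byte first: E7 39 → 0xE739.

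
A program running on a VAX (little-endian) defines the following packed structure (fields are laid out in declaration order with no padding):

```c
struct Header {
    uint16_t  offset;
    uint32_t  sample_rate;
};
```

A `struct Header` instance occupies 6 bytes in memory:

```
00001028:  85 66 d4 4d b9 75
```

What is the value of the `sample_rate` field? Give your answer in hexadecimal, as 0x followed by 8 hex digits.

`sample_rate` follows `offset` (2 bytes), so it starts at byte offset 2 and occupies 4 bytes.
Bytes at offsets 2..5: D4 4D B9 75.
In little-endian order the low byte comes first in memory.
Reassemble most-significant byte first: 75 B9 4D D4 → 0x75B94DD4.

0x75B94DD4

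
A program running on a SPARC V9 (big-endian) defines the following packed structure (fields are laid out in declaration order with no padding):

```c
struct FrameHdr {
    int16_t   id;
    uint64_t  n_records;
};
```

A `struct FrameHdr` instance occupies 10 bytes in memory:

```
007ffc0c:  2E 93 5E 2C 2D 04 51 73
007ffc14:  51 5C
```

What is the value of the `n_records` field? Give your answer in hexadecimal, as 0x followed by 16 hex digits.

`n_records` follows `id` (2 bytes), so it starts at byte offset 2 and occupies 8 bytes.
Bytes at offsets 2..9: 5E 2C 2D 04 51 73 51 5C.
Big-endian stores the most-significant byte at the lowest address.
The bytes are already most-significant first: 0x5E2C2D045173515C.

0x5E2C2D045173515C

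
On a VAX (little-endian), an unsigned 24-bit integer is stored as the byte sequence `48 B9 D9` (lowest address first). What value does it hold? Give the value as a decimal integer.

Little-endian stores the least-significant byte at the lowest address.
Reassemble most-significant byte first: D9 B9 48 → 0xD9B948.
0xD9B948 = 14268744.

14268744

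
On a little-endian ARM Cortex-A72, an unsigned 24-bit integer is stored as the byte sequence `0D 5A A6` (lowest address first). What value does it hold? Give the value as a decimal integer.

10902029

Little-endian: lowest address holds the least-significant byte.
Reassemble most-significant byte first: A6 5A 0D → 0xA65A0D.
0xA65A0D = 10902029.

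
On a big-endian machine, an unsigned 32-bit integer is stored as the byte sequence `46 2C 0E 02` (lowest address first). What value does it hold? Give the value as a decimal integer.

In big-endian order the high byte comes first in memory.
The bytes are already most-significant first: 0x462C0E02.
0x462C0E02 = 1177292290.

1177292290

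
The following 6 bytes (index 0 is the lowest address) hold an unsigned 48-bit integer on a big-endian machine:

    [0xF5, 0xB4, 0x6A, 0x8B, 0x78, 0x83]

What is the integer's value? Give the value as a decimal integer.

270155230443651

In big-endian order the high byte comes first in memory.
The bytes are already most-significant first: 0xF5B46A8B7883.
0xF5B46A8B7883 = 270155230443651.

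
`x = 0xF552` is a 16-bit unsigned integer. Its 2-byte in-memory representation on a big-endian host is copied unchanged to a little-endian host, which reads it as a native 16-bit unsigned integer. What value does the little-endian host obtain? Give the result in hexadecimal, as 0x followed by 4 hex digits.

0x52F5

Stored big-endian, the bytes at ascending addresses are F5 52.
Read back as little-endian, the first byte is least significant, giving 0x52F5.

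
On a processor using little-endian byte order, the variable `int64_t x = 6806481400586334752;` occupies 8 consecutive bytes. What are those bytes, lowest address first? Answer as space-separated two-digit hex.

6806481400586334752 in hexadecimal, padded to 64 bits, is 0x5E757AC584407220.
Split into bytes (most-significant first): 5E 75 7A C5 84 40 72 20.
In little-endian order the low byte comes first in memory.
So at ascending addresses the bytes are 20 72 40 84 C5 7A 75 5E.

20 72 40 84 C5 7A 75 5E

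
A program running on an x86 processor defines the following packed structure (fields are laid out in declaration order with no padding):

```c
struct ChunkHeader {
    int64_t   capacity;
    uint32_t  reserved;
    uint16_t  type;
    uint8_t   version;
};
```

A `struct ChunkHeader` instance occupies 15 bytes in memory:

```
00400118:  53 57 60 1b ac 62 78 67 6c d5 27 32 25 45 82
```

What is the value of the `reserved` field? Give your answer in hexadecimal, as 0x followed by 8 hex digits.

`reserved` follows `capacity` (8 bytes), so it starts at byte offset 8 and occupies 4 bytes.
Bytes at offsets 8..11: 6C D5 27 32.
Little-endian: lowest address holds the least-significant byte.
Reassemble most-significant byte first: 32 27 D5 6C → 0x3227D56C.

0x3227D56C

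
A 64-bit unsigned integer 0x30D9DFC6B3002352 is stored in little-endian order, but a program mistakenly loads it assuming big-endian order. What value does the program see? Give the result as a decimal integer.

5918575107430668592

Stored little-endian, the bytes at ascending addresses are 52 23 00 B3 C6 DF D9 30.
Read back as big-endian, the last byte is least significant, giving 0x522300B3C6DFD930.
0x522300B3C6DFD930 = 5918575107430668592.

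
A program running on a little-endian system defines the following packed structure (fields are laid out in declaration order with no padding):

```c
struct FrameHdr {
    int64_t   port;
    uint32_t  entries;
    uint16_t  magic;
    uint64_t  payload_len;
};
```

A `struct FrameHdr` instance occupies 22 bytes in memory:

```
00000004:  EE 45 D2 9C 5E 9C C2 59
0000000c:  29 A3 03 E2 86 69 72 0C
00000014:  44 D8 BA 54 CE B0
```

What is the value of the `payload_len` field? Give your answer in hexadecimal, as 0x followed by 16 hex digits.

0xB0CE54BAD8440C72

`payload_len` follows `port` (8 B), `entries` (4 B), `magic` (2 B), so it starts at offset 8 + 4 + 2 = 14 and occupies 8 bytes.
Bytes at offsets 14..21: 72 0C 44 D8 BA 54 CE B0.
Little-endian stores the least-significant byte at the lowest address.
Reassemble most-significant byte first: B0 CE 54 BA D8 44 0C 72 → 0xB0CE54BAD8440C72.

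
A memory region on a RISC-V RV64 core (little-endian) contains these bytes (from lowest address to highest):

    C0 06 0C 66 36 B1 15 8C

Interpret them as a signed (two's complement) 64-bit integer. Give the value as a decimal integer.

Little-endian stores the least-significant byte at the lowest address.
Reassemble most-significant byte first: 8C 15 B1 36 66 0C 06 C0 → 0x8C15B136660C06C0.
Top bit is set, so as a signed 64-bit value this is 0x8C15B136660C06C0 − 2^64 = -8352575086690302272.

-8352575086690302272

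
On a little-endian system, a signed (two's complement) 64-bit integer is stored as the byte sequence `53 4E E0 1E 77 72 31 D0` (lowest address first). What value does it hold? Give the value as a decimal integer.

Little-endian: lowest address holds the least-significant byte.
Reassemble most-significant byte first: D0 31 72 77 1E E0 4E 53 → 0xD03172771EE04E53.
Top bit is set, so as a signed 64-bit value this is 0xD03172771EE04E53 − 2^64 = -3444846384017027501.

-3444846384017027501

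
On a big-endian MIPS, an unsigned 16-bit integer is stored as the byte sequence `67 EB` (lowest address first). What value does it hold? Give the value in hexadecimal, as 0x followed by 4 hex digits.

In big-endian order the high byte comes first in memory.
The bytes are already most-significant first: 0x67EB.

0x67EB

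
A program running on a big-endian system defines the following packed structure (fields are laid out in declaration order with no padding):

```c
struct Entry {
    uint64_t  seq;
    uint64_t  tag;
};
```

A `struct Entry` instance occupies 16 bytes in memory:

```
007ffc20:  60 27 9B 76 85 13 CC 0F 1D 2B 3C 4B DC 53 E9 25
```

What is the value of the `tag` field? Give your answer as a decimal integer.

`tag` follows `seq` (8 bytes), so it starts at byte offset 8 and occupies 8 bytes.
Bytes at offsets 8..15: 1D 2B 3C 4B DC 53 E9 25.
In big-endian order the high byte comes first in memory.
The bytes are already most-significant first: 0x1D2B3C4BDC53E925.
0x1D2B3C4BDC53E925 = 2101839947615168805.

2101839947615168805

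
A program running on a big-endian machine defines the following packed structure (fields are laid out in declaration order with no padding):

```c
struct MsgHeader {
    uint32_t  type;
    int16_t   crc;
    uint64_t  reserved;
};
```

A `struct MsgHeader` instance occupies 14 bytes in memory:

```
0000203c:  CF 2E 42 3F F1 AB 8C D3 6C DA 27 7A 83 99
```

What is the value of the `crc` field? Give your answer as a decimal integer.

-3669

`crc` follows `type` (4 bytes), so it starts at byte offset 4 and occupies 2 bytes.
Bytes at offsets 4..5: F1 AB.
Big-endian stores the most-significant byte at the lowest address.
The bytes are already most-significant first: 0xF1AB.
Top bit is set, so as a signed 16-bit value this is 0xF1AB − 2^16 = -3669.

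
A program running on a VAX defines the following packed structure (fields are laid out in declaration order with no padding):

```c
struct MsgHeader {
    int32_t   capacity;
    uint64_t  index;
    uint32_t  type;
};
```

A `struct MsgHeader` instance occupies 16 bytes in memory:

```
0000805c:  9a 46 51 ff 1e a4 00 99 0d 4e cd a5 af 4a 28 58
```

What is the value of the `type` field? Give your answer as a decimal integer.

1479035567

`type` follows `capacity` (4 B), `index` (8 B), so it starts at offset 4 + 8 = 12 and occupies 4 bytes.
Bytes at offsets 12..15: AF 4A 28 58.
Little-endian stores the least-significant byte at the lowest address.
Reassemble most-significant byte first: 58 28 4A AF → 0x58284AAF.
0x58284AAF = 1479035567.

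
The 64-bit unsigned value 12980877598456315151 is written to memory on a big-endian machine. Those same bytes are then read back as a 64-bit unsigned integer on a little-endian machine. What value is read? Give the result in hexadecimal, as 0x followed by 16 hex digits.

0x0F7DD070665725B4

12980877598456315151 in 64-bit hexadecimal is 0xB425576670D07D0F.
Stored big-endian, the bytes at ascending addresses are B4 25 57 66 70 D0 7D 0F.
Read back as little-endian, the first byte is least significant, giving 0x0F7DD070665725B4.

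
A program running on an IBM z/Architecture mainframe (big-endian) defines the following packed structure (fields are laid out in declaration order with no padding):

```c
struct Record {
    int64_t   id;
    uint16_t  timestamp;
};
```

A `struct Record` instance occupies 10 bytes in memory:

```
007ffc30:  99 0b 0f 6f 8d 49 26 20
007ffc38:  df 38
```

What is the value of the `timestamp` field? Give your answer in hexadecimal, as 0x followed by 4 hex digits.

0xDF38

`timestamp` follows `id` (8 bytes), so it starts at byte offset 8 and occupies 2 bytes.
Bytes at offsets 8..9: DF 38.
Big-endian stores the most-significant byte at the lowest address.
The bytes are already most-significant first: 0xDF38.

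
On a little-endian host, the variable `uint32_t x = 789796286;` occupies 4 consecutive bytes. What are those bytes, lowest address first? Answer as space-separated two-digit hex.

789796286 in hexadecimal, padded to 32 bits, is 0x2F1355BE.
Split into bytes (most-significant first): 2F 13 55 BE.
In little-endian order the low byte comes first in memory.
So at ascending addresses the bytes are BE 55 13 2F.

BE 55 13 2F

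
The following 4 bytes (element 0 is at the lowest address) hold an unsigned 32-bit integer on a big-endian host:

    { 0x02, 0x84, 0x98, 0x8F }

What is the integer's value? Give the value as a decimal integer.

42244239

Big-endian stores the most-significant byte at the lowest address.
The bytes are already most-significant first: 0x0284988F.
0x0284988F = 42244239.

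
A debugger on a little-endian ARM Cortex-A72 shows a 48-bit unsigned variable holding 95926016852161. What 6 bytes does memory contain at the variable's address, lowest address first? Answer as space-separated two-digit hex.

C1 C0 28 84 3E 57

95926016852161 in hexadecimal, padded to 48 bits, is 0x573E8428C0C1.
Split into bytes (most-significant first): 57 3E 84 28 C0 C1.
Little-endian: lowest address holds the least-significant byte.
So at ascending addresses the bytes are C1 C0 28 84 3E 57.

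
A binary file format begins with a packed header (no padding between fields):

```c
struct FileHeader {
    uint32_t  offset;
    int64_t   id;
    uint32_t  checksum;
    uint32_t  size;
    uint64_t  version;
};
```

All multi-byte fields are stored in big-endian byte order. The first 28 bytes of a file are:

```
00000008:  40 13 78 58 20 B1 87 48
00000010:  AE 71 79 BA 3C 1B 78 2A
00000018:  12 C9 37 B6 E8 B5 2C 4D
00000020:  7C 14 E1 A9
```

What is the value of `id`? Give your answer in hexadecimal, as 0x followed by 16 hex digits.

0x20B18748AE7179BA

`id` follows `offset` (4 bytes), so it starts at byte offset 4 and occupies 8 bytes.
Bytes at offsets 4..11: 20 B1 87 48 AE 71 79 BA.
In big-endian order the high byte comes first in memory.
The bytes are already most-significant first: 0x20B18748AE7179BA.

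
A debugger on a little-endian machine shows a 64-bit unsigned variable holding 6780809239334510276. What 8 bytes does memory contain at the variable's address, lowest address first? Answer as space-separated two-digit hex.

C4 5E 38 B0 13 46 1A 5E

6780809239334510276 in hexadecimal, padded to 64 bits, is 0x5E1A4613B0385EC4.
Split into bytes (most-significant first): 5E 1A 46 13 B0 38 5E C4.
Little-endian stores the least-significant byte at the lowest address.
So at ascending addresses the bytes are C4 5E 38 B0 13 46 1A 5E.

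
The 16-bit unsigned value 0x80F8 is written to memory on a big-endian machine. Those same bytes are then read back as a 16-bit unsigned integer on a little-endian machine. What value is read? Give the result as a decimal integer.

Stored big-endian, the bytes at ascending addresses are 80 F8.
Read back as little-endian, the first byte is least significant, giving 0xF880.
0xF880 = 63616.

63616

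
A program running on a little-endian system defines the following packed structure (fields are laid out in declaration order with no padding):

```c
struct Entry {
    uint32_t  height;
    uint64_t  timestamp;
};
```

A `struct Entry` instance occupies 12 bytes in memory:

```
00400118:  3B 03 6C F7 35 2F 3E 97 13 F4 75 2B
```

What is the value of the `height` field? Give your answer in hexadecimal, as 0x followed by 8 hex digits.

0xF76C033B

`height` is the first field, at byte offset 0, occupying 4 bytes.
Bytes at offsets 0..3: 3B 03 6C F7.
In little-endian order the low byte comes first in memory.
Reassemble most-significant byte first: F7 6C 03 3B → 0xF76C033B.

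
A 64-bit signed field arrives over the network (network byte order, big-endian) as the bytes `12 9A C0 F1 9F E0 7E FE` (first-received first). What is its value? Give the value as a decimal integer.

1340595983098085118

Big-endian stores the most-significant byte at the lowest address.
The bytes are already most-significant first: 0x129AC0F19FE07EFE.
0x129AC0F19FE07EFE = 1340595983098085118.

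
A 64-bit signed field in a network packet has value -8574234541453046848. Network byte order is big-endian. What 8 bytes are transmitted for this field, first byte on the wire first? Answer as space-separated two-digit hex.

89 02 33 1C DF CE 8B C0

Two's complement of -8574234541453046848 in 64 bits: 8574234541453046848 = 0x76FDCCE320317440; invert → 0x8902331CDFCE8BBF; add 1 → 0x8902331CDFCE8BC0.
Split into bytes (most-significant first): 89 02 33 1C DF CE 8B C0.
Big-endian: lowest address holds the most-significant byte.
So the memory order matches the most-significant-first order: 89 02 33 1C DF CE 8B C0.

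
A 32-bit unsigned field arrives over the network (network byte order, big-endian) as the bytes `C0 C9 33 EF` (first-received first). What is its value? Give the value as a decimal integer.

Big-endian: lowest address holds the most-significant byte.
The bytes are already most-significant first: 0xC0C933EF.
0xC0C933EF = 3234411503.

3234411503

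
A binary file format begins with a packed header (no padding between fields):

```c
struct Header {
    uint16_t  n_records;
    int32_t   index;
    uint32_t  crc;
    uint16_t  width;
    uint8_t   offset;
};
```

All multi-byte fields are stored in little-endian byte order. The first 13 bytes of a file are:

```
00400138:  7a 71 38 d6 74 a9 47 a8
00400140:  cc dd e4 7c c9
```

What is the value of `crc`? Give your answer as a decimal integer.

3721177159

`crc` follows `n_records` (2 B), `index` (4 B), so it starts at offset 2 + 4 = 6 and occupies 4 bytes.
Bytes at offsets 6..9: 47 A8 CC DD.
Little-endian: lowest address holds the least-significant byte.
Reassemble most-significant byte first: DD CC A8 47 → 0xDDCCA847.
0xDDCCA847 = 3721177159.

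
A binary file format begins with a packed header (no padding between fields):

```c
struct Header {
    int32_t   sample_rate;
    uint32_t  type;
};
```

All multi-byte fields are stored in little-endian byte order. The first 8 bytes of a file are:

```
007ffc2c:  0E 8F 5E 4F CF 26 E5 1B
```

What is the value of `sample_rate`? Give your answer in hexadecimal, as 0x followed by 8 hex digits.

`sample_rate` is the first field, at byte offset 0, occupying 4 bytes.
Bytes at offsets 0..3: 0E 8F 5E 4F.
Little-endian: lowest address holds the least-significant byte.
Reassemble most-significant byte first: 4F 5E 8F 0E → 0x4F5E8F0E.

0x4F5E8F0E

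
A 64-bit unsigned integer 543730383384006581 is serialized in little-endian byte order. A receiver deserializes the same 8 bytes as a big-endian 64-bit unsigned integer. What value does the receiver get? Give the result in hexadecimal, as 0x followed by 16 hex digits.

543730383384006581 in 64-bit hexadecimal is 0x078BB7E72330CFB5.
Stored little-endian, the bytes at ascending addresses are B5 CF 30 23 E7 B7 8B 07.
Read back as big-endian, the last byte is least significant, giving 0xB5CF3023E7B78B07.

0xB5CF3023E7B78B07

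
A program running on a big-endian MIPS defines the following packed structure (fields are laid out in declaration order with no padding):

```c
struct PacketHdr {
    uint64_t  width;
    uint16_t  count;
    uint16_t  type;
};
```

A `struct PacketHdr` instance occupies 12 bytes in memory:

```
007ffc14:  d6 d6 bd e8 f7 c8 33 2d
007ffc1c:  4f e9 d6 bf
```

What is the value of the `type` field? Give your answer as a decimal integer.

`type` follows `width` (8 B), `count` (2 B), so it starts at offset 8 + 2 = 10 and occupies 2 bytes.
Bytes at offsets 10..11: D6 BF.
Big-endian: lowest address holds the most-significant byte.
The bytes are already most-significant first: 0xD6BF.
0xD6BF = 54975.

54975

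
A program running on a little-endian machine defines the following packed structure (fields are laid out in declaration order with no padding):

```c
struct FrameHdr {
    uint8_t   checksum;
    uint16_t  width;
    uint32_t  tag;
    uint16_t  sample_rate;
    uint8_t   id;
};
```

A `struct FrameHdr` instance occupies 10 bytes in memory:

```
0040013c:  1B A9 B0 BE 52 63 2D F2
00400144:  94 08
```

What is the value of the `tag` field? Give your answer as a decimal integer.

`tag` follows `checksum` (1 B), `width` (2 B), so it starts at offset 1 + 2 = 3 and occupies 4 bytes.
Bytes at offsets 3..6: BE 52 63 2D.
Little-endian: lowest address holds the least-significant byte.
Reassemble most-significant byte first: 2D 63 52 BE → 0x2D6352BE.
0x2D6352BE = 761483966.

761483966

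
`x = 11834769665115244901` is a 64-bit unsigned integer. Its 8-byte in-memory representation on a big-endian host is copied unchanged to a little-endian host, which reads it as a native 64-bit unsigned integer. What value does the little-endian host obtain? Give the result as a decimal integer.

11834769665115244901 in 64-bit hexadecimal is 0xA43D8C4E9FC34965.
Stored big-endian, the bytes at ascending addresses are A4 3D 8C 4E 9F C3 49 65.
Read back as little-endian, the first byte is least significant, giving 0x6549C39F4E8C3DA4.
0x6549C39F4E8C3DA4 = 7298579760115629476.

7298579760115629476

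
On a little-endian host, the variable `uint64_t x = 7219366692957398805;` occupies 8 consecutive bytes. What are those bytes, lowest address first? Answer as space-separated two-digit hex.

15 27 03 E5 C1 57 30 64

7219366692957398805 in hexadecimal, padded to 64 bits, is 0x643057C1E5032715.
Split into bytes (most-significant first): 64 30 57 C1 E5 03 27 15.
Little-endian stores the least-significant byte at the lowest address.
So at ascending addresses the bytes are 15 27 03 E5 C1 57 30 64.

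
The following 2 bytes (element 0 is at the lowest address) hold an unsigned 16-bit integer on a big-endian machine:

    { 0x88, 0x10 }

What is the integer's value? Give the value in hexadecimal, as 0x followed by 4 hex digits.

Big-endian: lowest address holds the most-significant byte.
The bytes are already most-significant first: 0x8810.

0x8810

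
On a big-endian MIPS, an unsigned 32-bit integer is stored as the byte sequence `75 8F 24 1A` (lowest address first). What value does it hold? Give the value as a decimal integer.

1972315162

In big-endian order the high byte comes first in memory.
The bytes are already most-significant first: 0x758F241A.
0x758F241A = 1972315162.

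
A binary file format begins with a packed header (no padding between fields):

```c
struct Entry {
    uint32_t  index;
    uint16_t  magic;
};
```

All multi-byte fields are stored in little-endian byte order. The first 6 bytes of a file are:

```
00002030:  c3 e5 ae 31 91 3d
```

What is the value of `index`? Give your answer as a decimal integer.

833545667

`index` is the first field, at byte offset 0, occupying 4 bytes.
Bytes at offsets 0..3: C3 E5 AE 31.
Little-endian stores the least-significant byte at the lowest address.
Reassemble most-significant byte first: 31 AE E5 C3 → 0x31AEE5C3.
0x31AEE5C3 = 833545667.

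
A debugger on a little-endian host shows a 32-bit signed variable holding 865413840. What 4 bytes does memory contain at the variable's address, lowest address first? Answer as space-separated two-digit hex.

865413840 in hexadecimal, padded to 32 bits, is 0x33952AD0.
Split into bytes (most-significant first): 33 95 2A D0.
Little-endian stores the least-significant byte at the lowest address.
So at ascending addresses the bytes are D0 2A 95 33.

D0 2A 95 33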